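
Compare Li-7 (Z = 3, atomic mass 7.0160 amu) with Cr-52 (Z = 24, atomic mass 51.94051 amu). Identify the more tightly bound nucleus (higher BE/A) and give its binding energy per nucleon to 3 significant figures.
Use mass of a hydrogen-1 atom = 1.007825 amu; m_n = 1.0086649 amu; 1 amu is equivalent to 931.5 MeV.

Li-7: Σm = 3(1.007825) + 4(1.0086649) = 7.0581346 amu; Δm = 0.0421346 amu; E_B = 39.248 MeV; E_B/A = 5.607 MeV
Cr-52: Σm = 24(1.007825) + 28(1.0086649) = 52.4304172 amu; Δm = 0.4899072 amu; E_B = 456.35 MeV; E_B/A = 8.776 MeV
Cr-52 has the higher binding energy per nucleon, so it is the more tightly bound nucleus.

Cr-52; 8.78 MeV/nucleon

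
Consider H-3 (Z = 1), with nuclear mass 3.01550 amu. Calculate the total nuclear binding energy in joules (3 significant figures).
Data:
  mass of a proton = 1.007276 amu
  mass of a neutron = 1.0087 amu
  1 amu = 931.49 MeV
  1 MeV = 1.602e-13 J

1.37e-12 J

The nucleus contains 1 protons and 3 − 1 = 2 neutrons.
Σm = 1·m_p + 2·m_n = 1.007276 + 2.0174 = 3.024676 amu
The mass defect is 3.024676 − 3.01550 = 0.009176 amu.
E_B = 0.009176 × 931.49 = 8.54735 MeV
In joules: 8.54735 MeV × 1.602e-13 J/MeV = 1.3693e-12 J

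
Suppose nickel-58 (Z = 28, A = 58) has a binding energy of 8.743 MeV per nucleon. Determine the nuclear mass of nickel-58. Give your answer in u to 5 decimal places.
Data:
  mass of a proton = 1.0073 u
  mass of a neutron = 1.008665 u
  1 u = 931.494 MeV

57.91996 u

Total binding energy = 58 × 8.743 = 507.094 MeV
Mass defect = 507.094 MeV / (931.494 MeV/u) = 0.5443878 u
Constituent mass = 28(1.0073) + 30(1.008665) = 58.464350 u
Nuclear mass = 58.464350 − 0.5443878 = 57.9199622 u ≈ 57.91996 u (to 5 decimal places)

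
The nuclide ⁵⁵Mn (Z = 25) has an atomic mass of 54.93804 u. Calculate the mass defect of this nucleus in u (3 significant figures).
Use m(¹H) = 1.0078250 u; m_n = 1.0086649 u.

Total constituent mass: 25 × 1.0078250 + 30 × 1.0086649 = 55.4555720 u
The mass defect is 55.4555720 − 54.93804 = 0.5175320 u.

0.518 u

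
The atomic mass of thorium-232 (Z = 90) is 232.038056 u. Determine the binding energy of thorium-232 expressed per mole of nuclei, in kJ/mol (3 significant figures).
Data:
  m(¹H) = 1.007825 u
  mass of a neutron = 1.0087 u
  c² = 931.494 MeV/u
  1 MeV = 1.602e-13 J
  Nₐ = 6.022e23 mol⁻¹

1.71e+11 kJ/mol

Σm = 90·m(¹H) + 142·m_n = 90.704250 + 143.2354 = 233.939650 u
Mass defect Δm = 233.939650 − 232.038056 = 1.901594 u
Binding energy = Δm·c² = 1.901594 × 931.494 MeV/u = 1771.32 MeV
Per nucleus in joules: 1771.32 MeV × 1.602e-13 J/MeV = 2.8377e-10 J
Per mole: 2.8377e-10 J × 6.022e23 mol⁻¹ = 1.7089e+14 J/mol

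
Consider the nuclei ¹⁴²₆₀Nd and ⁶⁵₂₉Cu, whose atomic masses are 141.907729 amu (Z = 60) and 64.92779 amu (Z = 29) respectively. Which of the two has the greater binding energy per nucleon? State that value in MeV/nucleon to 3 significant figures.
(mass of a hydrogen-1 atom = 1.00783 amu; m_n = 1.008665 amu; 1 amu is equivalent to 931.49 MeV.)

¹⁴²₆₀Nd: Σm = 60(1.00783) + 82(1.008665) = 143.180330 amu; Δm = 1.272601 amu; E_B = 1185.4 MeV; E_B/A = 8.348 MeV
⁶⁵₂₉Cu: Σm = 29(1.00783) + 36(1.008665) = 65.539010 amu; Δm = 0.611220 amu; E_B = 569.35 MeV; E_B/A = 8.759 MeV
⁶⁵₂₉Cu has the higher binding energy per nucleon, so it is the more tightly bound nucleus.

⁶⁵₂₉Cu; 8.76 MeV/nucleon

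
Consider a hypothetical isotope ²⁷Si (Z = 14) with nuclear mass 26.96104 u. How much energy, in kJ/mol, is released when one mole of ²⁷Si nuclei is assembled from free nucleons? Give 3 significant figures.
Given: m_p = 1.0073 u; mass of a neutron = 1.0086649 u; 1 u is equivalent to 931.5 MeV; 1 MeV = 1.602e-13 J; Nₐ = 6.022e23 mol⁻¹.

Σm = 14·m_p + 13·m_n = 14.1022 + 13.1126437 = 27.2148437 u
Mass defect Δm = 27.2148437 − 26.96104 = 0.2538037 u
Converting to energy: 0.2538037 u × 931.5 MeV/u = 236.418 MeV
Per nucleus in joules: 236.418 MeV × 1.602e-13 J/MeV = 3.7874e-11 J
Per mole: 3.7874e-11 J × 6.022e23 mol⁻¹ = 2.2808e+13 J/mol

2.28e+10 kJ/mol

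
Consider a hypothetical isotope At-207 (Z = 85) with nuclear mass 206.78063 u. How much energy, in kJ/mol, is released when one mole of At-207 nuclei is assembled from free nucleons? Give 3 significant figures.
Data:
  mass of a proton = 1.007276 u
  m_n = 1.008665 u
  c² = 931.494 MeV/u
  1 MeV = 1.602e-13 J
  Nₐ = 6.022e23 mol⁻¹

With 85 protons and 122 neutrons (A = 207):
Total constituent mass: 85 × 1.007276 + 122 × 1.008665 = 208.675590 u
Mass defect Δm = 208.675590 − 206.78063 = 1.894960 u
Binding energy = Δm·c² = 1.894960 × 931.494 MeV/u = 1765.14 MeV
Per nucleus in joules: 1765.14 MeV × 1.602e-13 J/MeV = 2.8278e-10 J
Per mole: 2.8278e-10 J × 6.022e23 mol⁻¹ = 1.7029e+14 J/mol

1.70e+11 kJ/mol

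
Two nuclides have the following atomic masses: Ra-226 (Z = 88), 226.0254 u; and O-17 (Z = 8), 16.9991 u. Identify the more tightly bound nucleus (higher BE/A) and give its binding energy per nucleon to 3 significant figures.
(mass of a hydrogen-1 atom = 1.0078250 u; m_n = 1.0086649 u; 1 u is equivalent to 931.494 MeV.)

Ra-226: Σm = 88(1.0078250) + 138(1.0086649) = 227.8843562 u; Δm = 1.8589562 u; E_B = 1731.6 MeV; E_B/A = 7.662 MeV
O-17: Σm = 8(1.0078250) + 9(1.0086649) = 17.1405841 u; Δm = 0.1414841 u; E_B = 131.79 MeV; E_B/A = 7.752 MeV
O-17 has the higher binding energy per nucleon, so it is the more tightly bound nucleus.

O-17; 7.75 MeV/nucleon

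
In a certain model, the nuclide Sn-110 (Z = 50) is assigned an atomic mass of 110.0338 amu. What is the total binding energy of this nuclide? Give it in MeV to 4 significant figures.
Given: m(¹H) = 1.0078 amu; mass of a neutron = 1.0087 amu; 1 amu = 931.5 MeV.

818.0 MeV

With 50 protons and 60 neutrons (A = 110):
Total constituent mass: 50 × 1.0078 + 60 × 1.0087 = 110.9120 amu
Δm = 110.9120 − 110.0338 = 0.8782 amu
Converting to energy: 0.8782 amu × 931.5 MeV/amu = 818.043 MeV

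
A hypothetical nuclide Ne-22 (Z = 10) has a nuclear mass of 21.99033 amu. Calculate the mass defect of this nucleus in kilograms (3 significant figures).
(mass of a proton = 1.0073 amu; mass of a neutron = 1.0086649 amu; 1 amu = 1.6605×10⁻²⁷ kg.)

3.10e-28 kg

Z = 10, so N = A − Z = 22 − 10 = 12.
Mass of separated nucleons = 10(1.0073) + 12(1.0086649) = 10.0730 + 12.1039788 = 22.1769788 amu
Mass defect Δm = 22.1769788 − 21.99033 = 0.1866488 amu
In SI units: 0.1866488 amu × 1.6605×10⁻²⁷ kg/amu = 3.0993e-28 kg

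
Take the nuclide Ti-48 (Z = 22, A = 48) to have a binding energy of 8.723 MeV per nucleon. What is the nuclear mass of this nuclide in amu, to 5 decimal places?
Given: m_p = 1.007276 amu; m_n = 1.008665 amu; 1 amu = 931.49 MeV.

Total binding energy = 48 × 8.723 = 418.704 MeV
Mass defect = 418.704 MeV / (931.49 MeV/amu) = 0.4494992 amu
Constituent mass = 22(1.007276) + 26(1.008665) = 48.385362 amu
Nuclear mass = 48.385362 − 0.4494992 = 47.9358628 amu ≈ 47.93586 amu (to 5 decimal places)

47.93586 amu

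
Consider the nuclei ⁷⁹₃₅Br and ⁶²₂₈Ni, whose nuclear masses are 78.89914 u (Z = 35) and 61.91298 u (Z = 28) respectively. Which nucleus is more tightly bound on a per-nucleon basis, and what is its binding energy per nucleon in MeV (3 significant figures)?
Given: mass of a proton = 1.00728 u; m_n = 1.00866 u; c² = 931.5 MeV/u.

⁶²₂₈Ni; 8.79 MeV/nucleon

⁷⁹₃₅Br: Σm = 35(1.00728) + 44(1.00866) = 79.63584 u; Δm = 0.73670 u; E_B = 686.24 MeV; E_B/A = 8.687 MeV
⁶²₂₈Ni: Σm = 28(1.00728) + 34(1.00866) = 62.49828 u; Δm = 0.58530 u; E_B = 545.21 MeV; E_B/A = 8.794 MeV
⁶²₂₈Ni has the higher binding energy per nucleon, so it is the more tightly bound nucleus.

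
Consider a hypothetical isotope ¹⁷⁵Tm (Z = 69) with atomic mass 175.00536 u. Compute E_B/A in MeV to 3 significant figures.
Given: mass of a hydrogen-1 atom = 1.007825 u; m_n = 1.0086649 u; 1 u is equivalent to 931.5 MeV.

7.73 MeV/nucleon

Z = 69, so N = A − Z = 175 − 69 = 106.
Σm = 69·m(¹H) + 106·m_n = 69.539925 + 106.9184794 = 176.4584044 u
Mass defect Δm = 176.4584044 − 175.00536 = 1.4530444 u
E_B = 1.4530444 × 931.5 = 1353.51 MeV
BE/A = 1353.51 MeV / 175 = 7.734 MeV/nucleon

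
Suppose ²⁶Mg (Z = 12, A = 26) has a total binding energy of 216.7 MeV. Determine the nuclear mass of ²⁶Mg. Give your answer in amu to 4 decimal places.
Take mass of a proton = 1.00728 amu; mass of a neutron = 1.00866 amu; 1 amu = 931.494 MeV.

25.9760 amu

Mass defect = 216.7 MeV / (931.494 MeV/amu) = 0.232637 amu
Constituent mass = 12(1.00728) + 14(1.00866) = 26.20860 amu
Nuclear mass = 26.20860 − 0.232637 = 25.975963 amu ≈ 25.9760 amu (to 4 decimal places)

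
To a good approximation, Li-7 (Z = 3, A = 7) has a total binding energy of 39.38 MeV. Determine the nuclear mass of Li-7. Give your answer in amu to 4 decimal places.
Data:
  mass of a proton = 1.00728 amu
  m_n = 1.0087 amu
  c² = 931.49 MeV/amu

Mass defect = 39.38 MeV / (931.49 MeV/amu) = 0.042276 amu
Constituent mass = 3(1.00728) + 4(1.0087) = 7.05664 amu
Nuclear mass = 7.05664 − 0.042276 = 7.014364 amu ≈ 7.0144 amu (to 4 decimal places)

7.0144 amu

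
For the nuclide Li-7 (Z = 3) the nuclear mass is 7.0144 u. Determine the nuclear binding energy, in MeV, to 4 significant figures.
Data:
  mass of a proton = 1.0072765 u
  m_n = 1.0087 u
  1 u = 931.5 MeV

Z = 3, so N = A − Z = 7 − 3 = 4.
Σm = 3·m_p + 4·m_n = 3.0218295 + 4.0348 = 7.0566295 u
The mass defect is 7.0566295 − 7.0144 = 0.0422295 u.
Converting to energy: 0.0422295 u × 931.5 MeV/u = 39.3368 MeV

39.34 MeV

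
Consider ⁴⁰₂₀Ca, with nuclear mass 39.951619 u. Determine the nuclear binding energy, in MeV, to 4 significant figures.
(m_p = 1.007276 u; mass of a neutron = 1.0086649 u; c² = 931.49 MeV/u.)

With 20 protons and 20 neutrons (A = 40):
Σm = 20·m_p + 20·m_n = 20.145520 + 20.1732980 = 40.3188180 u
Δm = 40.3188180 − 39.951619 = 0.3671990 u
Converting to energy: 0.3671990 u × 931.49 MeV/u = 342.042 MeV

342.0 MeV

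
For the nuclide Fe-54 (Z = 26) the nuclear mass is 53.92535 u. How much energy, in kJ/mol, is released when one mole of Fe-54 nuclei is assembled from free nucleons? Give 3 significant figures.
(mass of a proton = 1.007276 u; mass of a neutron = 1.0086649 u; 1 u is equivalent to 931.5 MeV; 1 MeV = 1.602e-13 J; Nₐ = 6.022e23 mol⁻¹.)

Total constituent mass: 26 × 1.007276 + 28 × 1.0086649 = 54.4317932 u
The mass defect is 54.4317932 − 53.92535 = 0.5064432 u.
E_B = 0.5064432 × 931.5 = 471.752 MeV
Per nucleus in joules: 471.752 MeV × 1.602e-13 J/MeV = 7.5575e-11 J
Per mole: 7.5575e-11 J × 6.022e23 mol⁻¹ = 4.5511e+13 J/mol

4.55e+10 kJ/mol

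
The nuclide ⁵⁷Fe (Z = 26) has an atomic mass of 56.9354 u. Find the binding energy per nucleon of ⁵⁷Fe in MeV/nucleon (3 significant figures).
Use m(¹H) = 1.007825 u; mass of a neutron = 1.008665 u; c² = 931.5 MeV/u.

8.77 MeV/nucleon

Z = 26, so N = A − Z = 57 − 26 = 31.
Σm = 26·m(¹H) + 31·m_n = 26.203450 + 31.268615 = 57.472065 u
The mass defect is 57.472065 − 56.9354 = 0.536665 u.
Binding energy = Δm·c² = 0.536665 × 931.5 MeV/u = 499.903 MeV
Dividing by A = 57 gives 8.770 MeV per nucleon.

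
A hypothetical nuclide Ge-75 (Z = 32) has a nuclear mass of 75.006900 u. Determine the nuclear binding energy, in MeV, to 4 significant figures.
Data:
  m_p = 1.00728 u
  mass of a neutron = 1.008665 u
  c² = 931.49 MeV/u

With 32 protons and 43 neutrons (A = 75):
Mass of separated nucleons = 32(1.00728) + 43(1.008665) = 32.23296 + 43.372595 = 75.605555 u
Mass defect Δm = 75.605555 − 75.006900 = 0.598655 u
Converting to energy: 0.598655 u × 931.49 MeV/u = 557.641 MeV

557.6 MeV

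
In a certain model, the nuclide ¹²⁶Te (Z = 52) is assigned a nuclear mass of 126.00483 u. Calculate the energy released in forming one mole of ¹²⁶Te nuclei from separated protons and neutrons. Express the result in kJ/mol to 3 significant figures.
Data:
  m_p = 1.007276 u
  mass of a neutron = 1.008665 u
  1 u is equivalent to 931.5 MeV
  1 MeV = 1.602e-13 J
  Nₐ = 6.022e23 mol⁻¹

9.12e+10 kJ/mol

With 52 protons and 74 neutrons (A = 126):
Total constituent mass: 52 × 1.007276 + 74 × 1.008665 = 127.019562 u
The mass defect is 127.019562 − 126.00483 = 1.014732 u.
Converting to energy: 1.014732 u × 931.5 MeV/u = 945.223 MeV
Per nucleus in joules: 945.223 MeV × 1.602e-13 J/MeV = 1.5142e-10 J
Per mole: 1.5142e-10 J × 6.022e23 mol⁻¹ = 9.1185e+13 J/mol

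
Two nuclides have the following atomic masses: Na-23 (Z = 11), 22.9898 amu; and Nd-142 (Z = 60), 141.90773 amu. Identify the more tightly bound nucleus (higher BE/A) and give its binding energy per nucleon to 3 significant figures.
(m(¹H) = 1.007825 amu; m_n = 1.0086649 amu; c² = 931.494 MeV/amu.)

Nd-142; 8.35 MeV/nucleon

Na-23: Σm = 11(1.007825) + 12(1.0086649) = 23.1900538 amu; Δm = 0.2002538 amu; E_B = 186.54 MeV; E_B/A = 8.110 MeV
Nd-142: Σm = 60(1.007825) + 82(1.0086649) = 143.1800218 amu; Δm = 1.2722918 amu; E_B = 1185.1 MeV; E_B/A = 8.346 MeV
Nd-142 has the higher binding energy per nucleon, so it is the more tightly bound nucleus.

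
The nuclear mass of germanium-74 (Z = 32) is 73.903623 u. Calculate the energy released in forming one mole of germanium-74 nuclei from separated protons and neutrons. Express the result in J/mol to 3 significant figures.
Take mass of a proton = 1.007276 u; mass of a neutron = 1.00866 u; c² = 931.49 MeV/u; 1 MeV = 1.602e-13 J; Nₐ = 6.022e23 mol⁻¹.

With 32 protons and 42 neutrons (A = 74):
Σm = 32·m_p + 42·m_n = 32.232832 + 42.36372 = 74.596552 u
Mass defect Δm = 74.596552 − 73.903623 = 0.692929 u
Converting to energy: 0.692929 u × 931.49 MeV/u = 645.456 MeV
Per nucleus in joules: 645.456 MeV × 1.602e-13 J/MeV = 1.0340e-10 J
Per mole: 1.0340e-10 J × 6.022e23 mol⁻¹ = 6.2267e+13 J/mol

6.23e+13 J/mol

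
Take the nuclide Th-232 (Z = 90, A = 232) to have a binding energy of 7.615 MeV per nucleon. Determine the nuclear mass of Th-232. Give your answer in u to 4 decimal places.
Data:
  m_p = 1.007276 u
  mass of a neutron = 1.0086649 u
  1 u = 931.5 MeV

231.9887 u

Total binding energy = 232 × 7.615 = 1766.680 MeV
Mass defect = 1766.680 MeV / (931.5 MeV/u) = 1.896597 u
Constituent mass = 90(1.007276) + 142(1.0086649) = 233.8852558 u
Nuclear mass = 233.8852558 − 1.896597 = 231.9886588 u ≈ 231.9887 u (to 4 decimal places)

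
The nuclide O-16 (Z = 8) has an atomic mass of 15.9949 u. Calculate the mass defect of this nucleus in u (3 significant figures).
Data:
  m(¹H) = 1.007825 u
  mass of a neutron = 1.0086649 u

0.137 u

Z = 8, so N = A − Z = 16 − 8 = 8.
Total constituent mass: 8 × 1.007825 + 8 × 1.0086649 = 16.1319192 u
The mass defect is 16.1319192 − 15.9949 = 0.1370192 u.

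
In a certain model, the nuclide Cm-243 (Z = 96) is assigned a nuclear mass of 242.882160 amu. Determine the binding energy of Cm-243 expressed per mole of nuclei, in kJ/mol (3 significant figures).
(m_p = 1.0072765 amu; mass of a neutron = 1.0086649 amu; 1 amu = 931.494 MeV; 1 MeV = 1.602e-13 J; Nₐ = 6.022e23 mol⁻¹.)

Total constituent mass: 96 × 1.0072765 + 147 × 1.0086649 = 244.9722843 amu
Mass defect Δm = 244.9722843 − 242.882160 = 2.0901243 amu
E_B = 2.0901243 × 931.494 = 1946.94 MeV
Per nucleus in joules: 1946.94 MeV × 1.602e-13 J/MeV = 3.1190e-10 J
Per mole: 3.1190e-10 J × 6.022e23 mol⁻¹ = 1.8783e+14 J/mol

1.88e+11 kJ/mol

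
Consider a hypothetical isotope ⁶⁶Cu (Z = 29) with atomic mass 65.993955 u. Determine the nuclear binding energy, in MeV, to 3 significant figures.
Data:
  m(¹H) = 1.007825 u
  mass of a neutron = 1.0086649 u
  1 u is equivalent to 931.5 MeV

516 MeV

Z = 29, so N = A − Z = 66 − 29 = 37.
Mass of separated nucleons = 29(1.007825) + 37(1.0086649) = 29.226925 + 37.3206013 = 66.5475263 u
Mass defect Δm = 66.5475263 − 65.993955 = 0.5535713 u
E_B = 0.5535713 × 931.5 = 515.652 MeV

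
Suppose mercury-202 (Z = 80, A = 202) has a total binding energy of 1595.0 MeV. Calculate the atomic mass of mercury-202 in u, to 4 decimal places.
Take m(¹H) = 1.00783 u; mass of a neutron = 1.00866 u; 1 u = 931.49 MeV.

201.9706 u

Mass defect = 1595.0 MeV / (931.49 MeV/u) = 1.712310 u
Constituent mass = 80(1.00783) + 122(1.00866) = 203.68292 u
Atomic mass = 203.68292 − 1.712310 = 201.970610 u ≈ 201.9706 u (to 4 decimal places)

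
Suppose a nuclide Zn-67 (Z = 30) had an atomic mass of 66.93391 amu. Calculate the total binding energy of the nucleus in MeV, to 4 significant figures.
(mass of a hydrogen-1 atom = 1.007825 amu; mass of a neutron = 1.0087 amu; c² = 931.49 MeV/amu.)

580.1 MeV

The nucleus contains 30 protons and 67 − 30 = 37 neutrons.
Mass of separated nucleons = 30(1.007825) + 37(1.0087) = 30.234750 + 37.3219 = 67.556650 amu
The mass defect is 67.556650 − 66.93391 = 0.622740 amu.
Converting to energy: 0.622740 amu × 931.49 MeV/amu = 580.076 MeV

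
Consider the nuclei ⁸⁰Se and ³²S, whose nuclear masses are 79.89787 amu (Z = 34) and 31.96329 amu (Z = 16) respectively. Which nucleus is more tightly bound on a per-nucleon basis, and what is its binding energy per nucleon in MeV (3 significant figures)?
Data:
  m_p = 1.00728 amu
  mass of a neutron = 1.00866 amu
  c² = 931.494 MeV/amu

⁸⁰Se; 8.71 MeV/nucleon

⁸⁰Se: Σm = 34(1.00728) + 46(1.00866) = 80.64588 amu; Δm = 0.74801 amu; E_B = 696.77 MeV; E_B/A = 8.710 MeV
³²S: Σm = 16(1.00728) + 16(1.00866) = 32.25504 amu; Δm = 0.29175 amu; E_B = 271.76 MeV; E_B/A = 8.493 MeV
⁸⁰Se has the higher binding energy per nucleon, so it is the more tightly bound nucleus.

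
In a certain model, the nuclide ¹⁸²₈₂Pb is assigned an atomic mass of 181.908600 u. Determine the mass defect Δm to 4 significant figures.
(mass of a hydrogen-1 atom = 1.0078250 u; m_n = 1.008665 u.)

1.600 u

Total constituent mass: 82 × 1.0078250 + 100 × 1.008665 = 183.5081500 u
Mass defect Δm = 183.5081500 − 181.908600 = 1.5995500 u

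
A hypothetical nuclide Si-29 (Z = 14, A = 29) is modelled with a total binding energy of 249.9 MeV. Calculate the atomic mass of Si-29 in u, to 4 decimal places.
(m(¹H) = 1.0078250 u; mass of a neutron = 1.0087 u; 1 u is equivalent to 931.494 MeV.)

28.9718 u

Mass defect = 249.9 MeV / (931.494 MeV/u) = 0.268279 u
Constituent mass = 14(1.0078250) + 15(1.0087) = 29.2400500 u
Atomic mass = 29.2400500 − 0.268279 = 28.9717710 u ≈ 28.9718 u (to 4 decimal places)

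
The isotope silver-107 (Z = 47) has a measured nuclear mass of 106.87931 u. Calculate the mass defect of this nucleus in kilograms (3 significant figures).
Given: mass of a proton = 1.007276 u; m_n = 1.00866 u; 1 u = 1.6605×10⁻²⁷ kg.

1.63e-27 kg

The nucleus contains 47 protons and 107 − 47 = 60 neutrons.
Mass of separated nucleons = 47(1.007276) + 60(1.00866) = 47.341972 + 60.51960 = 107.861572 u
Mass defect Δm = 107.861572 − 106.87931 = 0.982262 u
In SI units: 0.982262 u × 1.6605×10⁻²⁷ kg/u = 1.6310e-27 kg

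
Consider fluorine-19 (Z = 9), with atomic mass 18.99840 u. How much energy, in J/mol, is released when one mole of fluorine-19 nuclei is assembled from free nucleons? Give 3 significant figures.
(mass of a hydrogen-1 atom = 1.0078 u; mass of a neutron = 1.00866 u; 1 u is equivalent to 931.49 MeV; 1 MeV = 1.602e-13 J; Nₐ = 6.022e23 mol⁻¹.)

1.42e+13 J/mol

The nucleus contains 9 protons and 19 − 9 = 10 neutrons.
Mass of separated nucleons = 9(1.0078) + 10(1.00866) = 9.0702 + 10.08660 = 19.15680 u
Mass defect Δm = 19.15680 − 18.99840 = 0.15840 u
E_B = 0.15840 × 931.49 = 147.548 MeV
Per nucleus in joules: 147.548 MeV × 1.602e-13 J/MeV = 2.3637e-11 J
Per mole: 2.3637e-11 J × 6.022e23 mol⁻¹ = 1.4234e+13 J/mol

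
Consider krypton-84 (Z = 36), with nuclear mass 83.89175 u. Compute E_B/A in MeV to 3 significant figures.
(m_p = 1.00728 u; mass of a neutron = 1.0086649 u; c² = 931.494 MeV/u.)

8.72 MeV/nucleon

With 36 protons and 48 neutrons (A = 84):
Σm = 36·m_p + 48·m_n = 36.26208 + 48.4159152 = 84.6779952 u
Mass defect Δm = 84.6779952 − 83.89175 = 0.7862452 u
Converting to energy: 0.7862452 u × 931.494 MeV/u = 732.383 MeV
Dividing by A = 84 gives 8.719 MeV per nucleon.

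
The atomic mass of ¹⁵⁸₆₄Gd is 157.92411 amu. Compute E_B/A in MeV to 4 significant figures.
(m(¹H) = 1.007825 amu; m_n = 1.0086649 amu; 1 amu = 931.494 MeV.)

Mass of separated nucleons = 64(1.007825) + 94(1.0086649) = 64.500800 + 94.8145006 = 159.3153006 amu
Mass defect Δm = 159.3153006 − 157.92411 = 1.3911906 amu
E_B = 1.3911906 × 931.494 = 1295.89 MeV
Dividing by A = 158 gives 8.202 MeV per nucleon.

8.202 MeV/nucleon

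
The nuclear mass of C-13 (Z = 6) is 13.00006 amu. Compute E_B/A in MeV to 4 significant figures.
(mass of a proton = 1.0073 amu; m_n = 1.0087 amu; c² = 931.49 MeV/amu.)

7.498 MeV/nucleon

The nucleus contains 6 protons and 13 − 6 = 7 neutrons.
Mass of separated nucleons = 6(1.0073) + 7(1.0087) = 6.0438 + 7.0609 = 13.1047 amu
The mass defect is 13.1047 − 13.00006 = 0.10464 amu.
Binding energy = Δm·c² = 0.10464 × 931.49 MeV/amu = 97.4711 MeV
Per nucleon: 97.4711 / 13 = 7.498 MeV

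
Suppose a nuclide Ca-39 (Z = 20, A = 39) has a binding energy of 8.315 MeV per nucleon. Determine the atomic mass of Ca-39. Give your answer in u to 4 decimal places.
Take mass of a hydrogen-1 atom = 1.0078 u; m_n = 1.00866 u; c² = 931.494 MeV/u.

38.9724 u

Total binding energy = 39 × 8.315 = 324.285 MeV
Mass defect = 324.285 MeV / (931.494 MeV/u) = 0.348134 u
Constituent mass = 20(1.0078) + 19(1.00866) = 39.32054 u
Atomic mass = 39.32054 − 0.348134 = 38.972406 u ≈ 38.9724 u (to 4 decimal places)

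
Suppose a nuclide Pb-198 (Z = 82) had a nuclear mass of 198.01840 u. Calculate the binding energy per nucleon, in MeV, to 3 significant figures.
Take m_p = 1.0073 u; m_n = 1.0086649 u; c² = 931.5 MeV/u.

7.46 MeV/nucleon

Total constituent mass: 82 × 1.0073 + 116 × 1.0086649 = 199.6037284 u
Mass defect Δm = 199.6037284 − 198.01840 = 1.5853284 u
E_B = 1.5853284 × 931.5 = 1476.73 MeV
BE/A = 1476.73 MeV / 198 = 7.458 MeV/nucleon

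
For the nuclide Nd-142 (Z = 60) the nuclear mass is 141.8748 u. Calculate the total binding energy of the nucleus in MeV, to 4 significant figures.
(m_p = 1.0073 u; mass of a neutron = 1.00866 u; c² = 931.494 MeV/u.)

1186 MeV

Total constituent mass: 60 × 1.0073 + 82 × 1.00866 = 143.14812 u
Δm = 143.14812 − 141.8748 = 1.27332 u
E_B = 1.27332 × 931.494 = 1186.09 MeV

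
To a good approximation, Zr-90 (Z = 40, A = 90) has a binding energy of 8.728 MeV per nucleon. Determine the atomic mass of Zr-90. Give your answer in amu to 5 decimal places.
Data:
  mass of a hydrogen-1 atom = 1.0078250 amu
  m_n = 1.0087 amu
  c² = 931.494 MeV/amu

89.90471 amu

Total binding energy = 90 × 8.728 = 785.520 MeV
Mass defect = 785.520 MeV / (931.494 MeV/amu) = 0.8432905 amu
Constituent mass = 40(1.0078250) + 50(1.0087) = 90.7480000 amu
Atomic mass = 90.7480000 − 0.8432905 = 89.9047095 amu ≈ 89.90471 amu (to 5 decimal places)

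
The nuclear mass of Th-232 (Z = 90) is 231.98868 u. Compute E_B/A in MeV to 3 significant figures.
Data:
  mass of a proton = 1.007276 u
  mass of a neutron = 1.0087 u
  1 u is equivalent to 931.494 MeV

7.63 MeV/nucleon

Mass of separated nucleons = 90(1.007276) + 142(1.0087) = 90.654840 + 143.2354 = 233.890240 u
Mass defect Δm = 233.890240 − 231.98868 = 1.901560 u
Converting to energy: 1.901560 u × 931.494 MeV/u = 1771.29 MeV
BE/A = 1771.29 MeV / 232 = 7.6349 MeV/nucleon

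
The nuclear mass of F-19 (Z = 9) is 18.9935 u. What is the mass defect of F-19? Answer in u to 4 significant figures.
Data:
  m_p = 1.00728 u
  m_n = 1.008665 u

The nucleus contains 9 protons and 19 − 9 = 10 neutrons.
Σm = 9·m_p + 10·m_n = 9.06552 + 10.086650 = 19.152170 u
Δm = 19.152170 − 18.9935 = 0.158670 u

0.1587 u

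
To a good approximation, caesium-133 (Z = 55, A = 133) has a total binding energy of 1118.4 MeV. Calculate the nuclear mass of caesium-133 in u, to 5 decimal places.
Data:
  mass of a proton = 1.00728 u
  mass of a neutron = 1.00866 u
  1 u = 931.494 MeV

Mass defect = 1118.4 MeV / (931.494 MeV/u) = 1.2006519 u
Constituent mass = 55(1.00728) + 78(1.00866) = 134.07588 u
Nuclear mass = 134.07588 − 1.2006519 = 132.8752281 u ≈ 132.87523 u (to 5 decimal places)

132.87523 u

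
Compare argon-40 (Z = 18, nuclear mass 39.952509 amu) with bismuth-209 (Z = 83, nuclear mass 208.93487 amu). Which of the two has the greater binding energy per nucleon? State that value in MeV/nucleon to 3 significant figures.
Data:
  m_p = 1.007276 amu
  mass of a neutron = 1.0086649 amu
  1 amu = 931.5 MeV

argon-40; 8.60 MeV/nucleon

argon-40: Σm = 18(1.007276) + 22(1.0086649) = 40.3215958 amu; Δm = 0.3690868 amu; E_B = 343.80 MeV; E_B/A = 8.595 MeV
bismuth-209: Σm = 83(1.007276) + 126(1.0086649) = 210.6956854 amu; Δm = 1.7608154 amu; E_B = 1640.2 MeV; E_B/A = 7.848 MeV
argon-40 has the higher binding energy per nucleon, so it is the more tightly bound nucleus.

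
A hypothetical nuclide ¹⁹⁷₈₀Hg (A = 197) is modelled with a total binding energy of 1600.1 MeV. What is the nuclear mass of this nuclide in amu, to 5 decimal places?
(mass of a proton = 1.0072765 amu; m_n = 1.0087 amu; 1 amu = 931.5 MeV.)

196.88225 amu

Mass defect = 1600.1 MeV / (931.5 MeV/amu) = 1.7177670 amu
Constituent mass = 80(1.0072765) + 117(1.0087) = 198.6000200 amu
Nuclear mass = 198.6000200 − 1.7177670 = 196.8822530 amu ≈ 196.88225 amu (to 5 decimal places)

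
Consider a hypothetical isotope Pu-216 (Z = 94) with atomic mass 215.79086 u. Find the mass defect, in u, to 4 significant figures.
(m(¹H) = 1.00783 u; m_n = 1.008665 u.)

The nucleus contains 94 protons and 216 − 94 = 122 neutrons.
Mass of separated nucleons = 94(1.00783) + 122(1.008665) = 94.73602 + 123.057130 = 217.793150 u
The mass defect is 217.793150 − 215.79086 = 2.002290 u.

2.002 u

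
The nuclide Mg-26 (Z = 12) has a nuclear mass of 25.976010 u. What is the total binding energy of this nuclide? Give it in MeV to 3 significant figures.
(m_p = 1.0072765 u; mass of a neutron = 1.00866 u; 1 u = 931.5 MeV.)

217 MeV

Z = 12, so N = A − Z = 26 − 12 = 14.
Σm = 12·m_p + 14·m_n = 12.0873180 + 14.12124 = 26.2085580 u
Mass defect Δm = 26.2085580 − 25.976010 = 0.2325480 u
Binding energy = Δm·c² = 0.2325480 × 931.5 MeV/u = 216.618 MeV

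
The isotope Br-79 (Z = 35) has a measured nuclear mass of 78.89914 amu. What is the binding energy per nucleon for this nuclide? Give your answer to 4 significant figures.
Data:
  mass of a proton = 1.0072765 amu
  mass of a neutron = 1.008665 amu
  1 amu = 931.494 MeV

The nucleus contains 35 protons and 79 − 35 = 44 neutrons.
Σm = 35·m_p + 44·m_n = 35.2546775 + 44.381260 = 79.6359375 amu
Mass defect Δm = 79.6359375 − 78.89914 = 0.7367975 amu
E_B = 0.7367975 × 931.494 = 686.322 MeV
Dividing by A = 79 gives 8.688 MeV per nucleon.

8.688 MeV/nucleon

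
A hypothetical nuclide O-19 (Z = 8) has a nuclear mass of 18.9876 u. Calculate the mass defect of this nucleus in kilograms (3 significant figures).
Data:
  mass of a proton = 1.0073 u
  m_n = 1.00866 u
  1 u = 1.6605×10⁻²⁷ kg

Total constituent mass: 8 × 1.0073 + 11 × 1.00866 = 19.15366 u
Δm = 19.15366 − 18.9876 = 0.16606 u
In SI units: 0.16606 u × 1.6605×10⁻²⁷ kg/u = 2.7574e-28 kg

2.76e-28 kg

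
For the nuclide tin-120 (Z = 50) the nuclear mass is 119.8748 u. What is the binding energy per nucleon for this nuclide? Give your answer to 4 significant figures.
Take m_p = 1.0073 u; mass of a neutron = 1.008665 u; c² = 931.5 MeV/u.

8.514 MeV/nucleon

With 50 protons and 70 neutrons (A = 120):
Mass of separated nucleons = 50(1.0073) + 70(1.008665) = 50.3650 + 70.606550 = 120.971550 u
The mass defect is 120.971550 − 119.8748 = 1.096750 u.
Binding energy = Δm·c² = 1.096750 × 931.5 MeV/u = 1021.62 MeV
Per nucleon: 1021.62 / 120 = 8.514 MeV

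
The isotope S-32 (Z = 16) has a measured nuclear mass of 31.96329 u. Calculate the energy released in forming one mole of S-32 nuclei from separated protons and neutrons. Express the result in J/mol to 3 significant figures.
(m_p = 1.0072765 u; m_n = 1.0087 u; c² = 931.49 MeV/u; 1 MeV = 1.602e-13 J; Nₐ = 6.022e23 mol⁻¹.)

With 16 protons and 16 neutrons (A = 32):
Total constituent mass: 16 × 1.0072765 + 16 × 1.0087 = 32.2556240 u
Mass defect Δm = 32.2556240 − 31.96329 = 0.2923340 u
Converting to energy: 0.2923340 u × 931.49 MeV/u = 272.306 MeV
Per nucleus in joules: 272.306 MeV × 1.602e-13 J/MeV = 4.3623e-11 J
Per mole: 4.3623e-11 J × 6.022e23 mol⁻¹ = 2.6270e+13 J/mol

2.63e+13 J/mol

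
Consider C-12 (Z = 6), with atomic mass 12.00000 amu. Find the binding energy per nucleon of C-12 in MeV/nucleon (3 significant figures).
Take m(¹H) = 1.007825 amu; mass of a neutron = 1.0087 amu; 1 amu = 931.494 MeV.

Σm = 6·m(¹H) + 6·m_n = 6.046950 + 6.0522 = 12.099150 amu
Δm = 12.099150 − 12.00000 = 0.099150 amu
Binding energy = Δm·c² = 0.099150 × 931.494 MeV/amu = 92.3576 MeV
BE/A = 92.3576 MeV / 12 = 7.696 MeV/nucleon

7.70 MeV/nucleon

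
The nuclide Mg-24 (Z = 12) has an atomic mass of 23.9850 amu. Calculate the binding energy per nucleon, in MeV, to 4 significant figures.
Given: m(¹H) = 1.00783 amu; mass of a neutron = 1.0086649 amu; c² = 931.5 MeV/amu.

8.265 MeV/nucleon

Σm = 12·m(¹H) + 12·m_n = 12.09396 + 12.1039788 = 24.1979388 amu
Δm = 24.1979388 − 23.9850 = 0.2129388 amu
Binding energy = Δm·c² = 0.2129388 × 931.5 MeV/amu = 198.352 MeV
BE/A = 198.352 MeV / 24 = 8.265 MeV/nucleon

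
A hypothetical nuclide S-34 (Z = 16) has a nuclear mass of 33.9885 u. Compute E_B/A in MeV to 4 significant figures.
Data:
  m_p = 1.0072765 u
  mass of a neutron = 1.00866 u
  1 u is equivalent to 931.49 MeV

Z = 16, so N = A − Z = 34 − 16 = 18.
Σm = 16·m_p + 18·m_n = 16.1164240 + 18.15588 = 34.2723040 u
The mass defect is 34.2723040 − 33.9885 = 0.2838040 u.
Converting to energy: 0.2838040 u × 931.49 MeV/u = 264.361 MeV
Dividing by A = 34 gives 7.775 MeV per nucleon.

7.775 MeV/nucleon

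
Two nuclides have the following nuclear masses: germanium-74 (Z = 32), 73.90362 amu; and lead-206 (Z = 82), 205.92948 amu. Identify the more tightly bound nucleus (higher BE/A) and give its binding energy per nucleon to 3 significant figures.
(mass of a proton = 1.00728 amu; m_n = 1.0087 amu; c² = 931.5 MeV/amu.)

germanium-74; 8.75 MeV/nucleon

germanium-74: Σm = 32(1.00728) + 42(1.0087) = 74.59836 amu; Δm = 0.69474 amu; E_B = 647.15 MeV; E_B/A = 8.745 MeV
lead-206: Σm = 82(1.00728) + 124(1.0087) = 207.67576 amu; Δm = 1.74628 amu; E_B = 1626.66 MeV; E_B/A = 7.896 MeV
germanium-74 has the higher binding energy per nucleon, so it is the more tightly bound nucleus.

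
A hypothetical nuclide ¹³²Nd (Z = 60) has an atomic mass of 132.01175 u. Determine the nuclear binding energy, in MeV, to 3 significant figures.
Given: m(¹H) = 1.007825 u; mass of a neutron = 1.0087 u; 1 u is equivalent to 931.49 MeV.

1010 MeV

With 60 protons and 72 neutrons (A = 132):
Mass of separated nucleons = 60(1.007825) + 72(1.0087) = 60.469500 + 72.6264 = 133.095900 u
Δm = 133.095900 − 132.01175 = 1.084150 u
E_B = 1.084150 × 931.49 = 1009.87 MeV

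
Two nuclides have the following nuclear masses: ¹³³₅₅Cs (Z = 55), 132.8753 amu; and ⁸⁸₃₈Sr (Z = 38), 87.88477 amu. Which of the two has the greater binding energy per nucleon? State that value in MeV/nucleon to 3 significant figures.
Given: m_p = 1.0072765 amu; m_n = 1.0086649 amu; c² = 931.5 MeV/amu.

¹³³₅₅Cs: Σm = 55(1.0072765) + 78(1.0086649) = 134.0760697 amu; Δm = 1.2007697 amu; E_B = 1118.5 MeV; E_B/A = 8.410 MeV
⁸⁸₃₈Sr: Σm = 38(1.0072765) + 50(1.0086649) = 88.7097520 amu; Δm = 0.8249820 amu; E_B = 768.47 MeV; E_B/A = 8.733 MeV
⁸⁸₃₈Sr has the higher binding energy per nucleon, so it is the more tightly bound nucleus.

⁸⁸₃₈Sr; 8.73 MeV/nucleon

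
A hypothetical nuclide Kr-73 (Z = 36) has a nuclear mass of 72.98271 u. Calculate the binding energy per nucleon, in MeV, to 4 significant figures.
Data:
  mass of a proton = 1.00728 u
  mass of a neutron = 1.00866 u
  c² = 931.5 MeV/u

7.653 MeV/nucleon

The nucleus contains 36 protons and 73 − 36 = 37 neutrons.
Σm = 36·m_p + 37·m_n = 36.26208 + 37.32042 = 73.58250 u
Mass defect Δm = 73.58250 − 72.98271 = 0.59979 u
E_B = 0.59979 × 931.5 = 558.704 MeV
Dividing by A = 73 gives 7.653 MeV per nucleon.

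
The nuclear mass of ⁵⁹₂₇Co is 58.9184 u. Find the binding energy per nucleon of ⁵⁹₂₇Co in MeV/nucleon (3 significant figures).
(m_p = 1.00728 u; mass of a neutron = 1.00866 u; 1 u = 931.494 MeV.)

With 27 protons and 32 neutrons (A = 59):
Σm = 27·m_p + 32·m_n = 27.19656 + 32.27712 = 59.47368 u
The mass defect is 59.47368 − 58.9184 = 0.55528 u.
Binding energy = Δm·c² = 0.55528 × 931.494 MeV/u = 517.240 MeV
BE/A = 517.240 MeV / 59 = 8.767 MeV/nucleon

8.77 MeV/nucleon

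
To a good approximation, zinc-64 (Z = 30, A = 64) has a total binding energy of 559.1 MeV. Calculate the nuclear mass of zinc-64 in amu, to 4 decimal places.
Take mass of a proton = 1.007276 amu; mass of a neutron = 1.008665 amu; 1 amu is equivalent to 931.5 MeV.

63.9127 amu

Mass defect = 559.1 MeV / (931.5 MeV/amu) = 0.600215 amu
Constituent mass = 30(1.007276) + 34(1.008665) = 64.512890 amu
Nuclear mass = 64.512890 − 0.600215 = 63.912675 amu ≈ 63.9127 amu (to 4 decimal places)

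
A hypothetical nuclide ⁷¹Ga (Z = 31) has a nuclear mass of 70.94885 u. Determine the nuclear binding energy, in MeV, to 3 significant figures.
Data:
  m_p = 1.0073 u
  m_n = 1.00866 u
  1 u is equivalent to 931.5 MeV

Z = 31, so N = A − Z = 71 − 31 = 40.
Σm = 31·m_p + 40·m_n = 31.2263 + 40.34640 = 71.57270 u
The mass defect is 71.57270 − 70.94885 = 0.62385 u.
E_B = 0.62385 × 931.5 = 581.116 MeV

581 MeV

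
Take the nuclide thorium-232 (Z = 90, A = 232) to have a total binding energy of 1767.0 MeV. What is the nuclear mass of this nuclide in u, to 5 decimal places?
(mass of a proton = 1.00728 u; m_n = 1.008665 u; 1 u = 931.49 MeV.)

Mass defect = 1767.0 MeV / (931.49 MeV/u) = 1.8969608 u
Constituent mass = 90(1.00728) + 142(1.008665) = 233.885630 u
Nuclear mass = 233.885630 − 1.8969608 = 231.9886692 u ≈ 231.98867 u (to 5 decimal places)

231.98867 u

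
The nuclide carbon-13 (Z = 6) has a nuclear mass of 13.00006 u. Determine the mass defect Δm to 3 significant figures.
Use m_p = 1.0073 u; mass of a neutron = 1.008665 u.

0.104 u

The nucleus contains 6 protons and 13 − 6 = 7 neutrons.
Total constituent mass: 6 × 1.0073 + 7 × 1.008665 = 13.104455 u
The mass defect is 13.104455 − 13.00006 = 0.104395 u.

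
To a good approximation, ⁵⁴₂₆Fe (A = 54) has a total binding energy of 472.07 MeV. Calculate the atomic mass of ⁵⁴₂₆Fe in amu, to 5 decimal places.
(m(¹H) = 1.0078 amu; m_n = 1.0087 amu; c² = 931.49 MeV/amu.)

Mass defect = 472.07 MeV / (931.49 MeV/amu) = 0.5067902 amu
Constituent mass = 26(1.0078) + 28(1.0087) = 54.4464 amu
Atomic mass = 54.4464 − 0.5067902 = 53.9396098 amu ≈ 53.93961 amu (to 5 decimal places)

53.93961 amu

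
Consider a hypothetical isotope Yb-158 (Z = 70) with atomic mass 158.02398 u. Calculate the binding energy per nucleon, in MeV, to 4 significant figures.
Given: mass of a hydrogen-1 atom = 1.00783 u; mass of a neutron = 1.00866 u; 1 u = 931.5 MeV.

The nucleus contains 70 protons and 158 − 70 = 88 neutrons.
Σm = 70·m(¹H) + 88·m_n = 70.54810 + 88.76208 = 159.31018 u
The mass defect is 159.31018 − 158.02398 = 1.28620 u.
Binding energy = Δm·c² = 1.28620 × 931.5 MeV/u = 1198.10 MeV
BE/A = 1198.10 MeV / 158 = 7.583 MeV/nucleon

7.583 MeV/nucleon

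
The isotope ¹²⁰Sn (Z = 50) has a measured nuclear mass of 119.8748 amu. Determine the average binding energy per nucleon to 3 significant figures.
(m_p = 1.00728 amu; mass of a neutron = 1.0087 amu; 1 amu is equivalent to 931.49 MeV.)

8.52 MeV/nucleon

Total constituent mass: 50 × 1.00728 + 70 × 1.0087 = 120.97300 amu
Mass defect Δm = 120.97300 − 119.8748 = 1.09820 amu
Converting to energy: 1.09820 amu × 931.49 MeV/amu = 1022.96 MeV
Per nucleon: 1022.96 / 120 = 8.5247 MeV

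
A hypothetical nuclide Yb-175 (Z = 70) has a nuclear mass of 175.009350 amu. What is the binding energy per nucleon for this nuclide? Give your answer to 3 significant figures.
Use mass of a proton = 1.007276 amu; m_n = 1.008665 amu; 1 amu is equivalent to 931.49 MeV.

Z = 70, so N = A − Z = 175 − 70 = 105.
Σm = 70·m_p + 105·m_n = 70.509320 + 105.909825 = 176.419145 amu
The mass defect is 176.419145 − 175.009350 = 1.409795 amu.
E_B = 1.409795 × 931.49 = 1313.21 MeV
Dividing by A = 175 gives 7.504 MeV per nucleon.

7.50 MeV/nucleon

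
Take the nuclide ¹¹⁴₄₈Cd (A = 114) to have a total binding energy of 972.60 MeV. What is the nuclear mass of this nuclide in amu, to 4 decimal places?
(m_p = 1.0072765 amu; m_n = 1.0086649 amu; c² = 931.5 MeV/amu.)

113.8770 amu

Mass defect = 972.60 MeV / (931.5 MeV/amu) = 1.044122 amu
Constituent mass = 48(1.0072765) + 66(1.0086649) = 114.9211554 amu
Nuclear mass = 114.9211554 − 1.044122 = 113.8770334 amu ≈ 113.8770 amu (to 4 decimal places)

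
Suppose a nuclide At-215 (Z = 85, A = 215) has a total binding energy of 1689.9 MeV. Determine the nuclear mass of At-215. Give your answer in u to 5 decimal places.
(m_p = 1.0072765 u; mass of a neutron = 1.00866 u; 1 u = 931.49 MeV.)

Mass defect = 1689.9 MeV / (931.49 MeV/u) = 1.8141902 u
Constituent mass = 85(1.0072765) + 130(1.00866) = 216.7443025 u
Nuclear mass = 216.7443025 − 1.8141902 = 214.9301123 u ≈ 214.93011 u (to 5 decimal places)

214.93011 u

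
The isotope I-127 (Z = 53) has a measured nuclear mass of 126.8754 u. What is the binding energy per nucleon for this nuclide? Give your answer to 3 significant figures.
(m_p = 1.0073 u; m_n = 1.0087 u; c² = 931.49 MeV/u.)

8.47 MeV/nucleon

Σm = 53·m_p + 74·m_n = 53.3869 + 74.6438 = 128.0307 u
Δm = 128.0307 − 126.8754 = 1.1553 u
E_B = 1.1553 × 931.49 = 1076.15 MeV
BE/A = 1076.15 MeV / 127 = 8.474 MeV/nucleon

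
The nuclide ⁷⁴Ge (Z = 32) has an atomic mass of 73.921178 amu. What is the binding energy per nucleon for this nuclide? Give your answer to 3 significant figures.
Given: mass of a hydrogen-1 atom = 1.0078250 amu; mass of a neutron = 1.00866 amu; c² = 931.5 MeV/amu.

8.72 MeV/nucleon

Z = 32, so N = A − Z = 74 − 32 = 42.
Mass of separated nucleons = 32(1.0078250) + 42(1.00866) = 32.2504000 + 42.36372 = 74.6141200 amu
Mass defect Δm = 74.6141200 − 73.921178 = 0.6929420 amu
E_B = 0.6929420 × 931.5 = 645.475 MeV
Dividing by A = 74 gives 8.723 MeV per nucleon.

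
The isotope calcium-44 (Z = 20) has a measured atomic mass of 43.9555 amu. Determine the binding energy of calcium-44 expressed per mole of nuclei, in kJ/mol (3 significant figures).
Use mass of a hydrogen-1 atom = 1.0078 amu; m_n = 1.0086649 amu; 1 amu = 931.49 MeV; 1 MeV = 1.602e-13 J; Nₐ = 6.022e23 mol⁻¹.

Mass of separated nucleons = 20(1.0078) + 24(1.0086649) = 20.1560 + 24.2079576 = 44.3639576 amu
The mass defect is 44.3639576 − 43.9555 = 0.4084576 amu.
E_B = 0.4084576 × 931.49 = 380.474 MeV
Per nucleus in joules: 380.474 MeV × 1.602e-13 J/MeV = 6.0952e-11 J
Per mole: 6.0952e-11 J × 6.022e23 mol⁻¹ = 3.6705e+13 J/mol

3.67e+10 kJ/mol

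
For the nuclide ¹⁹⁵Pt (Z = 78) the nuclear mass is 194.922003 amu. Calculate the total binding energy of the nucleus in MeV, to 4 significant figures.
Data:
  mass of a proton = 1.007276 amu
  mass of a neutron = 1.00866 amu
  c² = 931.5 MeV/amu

Σm = 78·m_p + 117·m_n = 78.567528 + 118.01322 = 196.580748 amu
Δm = 196.580748 − 194.922003 = 1.658745 amu
Converting to energy: 1.658745 amu × 931.5 MeV/amu = 1545.12 MeV

1545 MeV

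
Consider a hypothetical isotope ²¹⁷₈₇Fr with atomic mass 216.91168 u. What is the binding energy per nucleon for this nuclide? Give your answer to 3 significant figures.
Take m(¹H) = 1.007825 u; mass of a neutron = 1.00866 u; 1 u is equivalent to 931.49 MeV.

With 87 protons and 130 neutrons (A = 217):
Σm = 87·m(¹H) + 130·m_n = 87.680775 + 131.12580 = 218.806575 u
Mass defect Δm = 218.806575 − 216.91168 = 1.894895 u
Converting to energy: 1.894895 u × 931.49 MeV/u = 1765.08 MeV
Dividing by A = 217 gives 8.134 MeV per nucleon.

8.13 MeV/nucleon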